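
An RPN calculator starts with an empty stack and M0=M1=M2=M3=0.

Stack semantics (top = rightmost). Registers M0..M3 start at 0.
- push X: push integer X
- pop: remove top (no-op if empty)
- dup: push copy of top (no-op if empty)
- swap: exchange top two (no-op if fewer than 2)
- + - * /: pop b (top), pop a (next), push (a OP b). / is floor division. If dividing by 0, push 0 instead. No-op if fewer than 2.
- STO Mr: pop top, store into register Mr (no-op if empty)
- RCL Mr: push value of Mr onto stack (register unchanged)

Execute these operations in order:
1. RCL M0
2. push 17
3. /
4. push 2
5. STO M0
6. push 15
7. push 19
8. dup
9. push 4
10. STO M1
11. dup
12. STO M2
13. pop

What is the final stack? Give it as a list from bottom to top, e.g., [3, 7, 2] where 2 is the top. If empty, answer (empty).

Answer: [0, 15, 19]

Derivation:
After op 1 (RCL M0): stack=[0] mem=[0,0,0,0]
After op 2 (push 17): stack=[0,17] mem=[0,0,0,0]
After op 3 (/): stack=[0] mem=[0,0,0,0]
After op 4 (push 2): stack=[0,2] mem=[0,0,0,0]
After op 5 (STO M0): stack=[0] mem=[2,0,0,0]
After op 6 (push 15): stack=[0,15] mem=[2,0,0,0]
After op 7 (push 19): stack=[0,15,19] mem=[2,0,0,0]
After op 8 (dup): stack=[0,15,19,19] mem=[2,0,0,0]
After op 9 (push 4): stack=[0,15,19,19,4] mem=[2,0,0,0]
After op 10 (STO M1): stack=[0,15,19,19] mem=[2,4,0,0]
After op 11 (dup): stack=[0,15,19,19,19] mem=[2,4,0,0]
After op 12 (STO M2): stack=[0,15,19,19] mem=[2,4,19,0]
After op 13 (pop): stack=[0,15,19] mem=[2,4,19,0]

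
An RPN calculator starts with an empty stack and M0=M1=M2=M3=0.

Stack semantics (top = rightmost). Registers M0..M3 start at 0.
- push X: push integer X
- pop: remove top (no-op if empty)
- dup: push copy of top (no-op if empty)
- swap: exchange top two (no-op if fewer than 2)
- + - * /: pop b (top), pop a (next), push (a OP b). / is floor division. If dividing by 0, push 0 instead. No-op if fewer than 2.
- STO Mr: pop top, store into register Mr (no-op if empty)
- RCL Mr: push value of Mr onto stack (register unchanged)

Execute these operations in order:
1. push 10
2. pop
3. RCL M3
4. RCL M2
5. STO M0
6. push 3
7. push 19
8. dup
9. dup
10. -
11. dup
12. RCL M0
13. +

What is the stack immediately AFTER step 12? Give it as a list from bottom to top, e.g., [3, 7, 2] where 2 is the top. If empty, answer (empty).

After op 1 (push 10): stack=[10] mem=[0,0,0,0]
After op 2 (pop): stack=[empty] mem=[0,0,0,0]
After op 3 (RCL M3): stack=[0] mem=[0,0,0,0]
After op 4 (RCL M2): stack=[0,0] mem=[0,0,0,0]
After op 5 (STO M0): stack=[0] mem=[0,0,0,0]
After op 6 (push 3): stack=[0,3] mem=[0,0,0,0]
After op 7 (push 19): stack=[0,3,19] mem=[0,0,0,0]
After op 8 (dup): stack=[0,3,19,19] mem=[0,0,0,0]
After op 9 (dup): stack=[0,3,19,19,19] mem=[0,0,0,0]
After op 10 (-): stack=[0,3,19,0] mem=[0,0,0,0]
After op 11 (dup): stack=[0,3,19,0,0] mem=[0,0,0,0]
After op 12 (RCL M0): stack=[0,3,19,0,0,0] mem=[0,0,0,0]

[0, 3, 19, 0, 0, 0]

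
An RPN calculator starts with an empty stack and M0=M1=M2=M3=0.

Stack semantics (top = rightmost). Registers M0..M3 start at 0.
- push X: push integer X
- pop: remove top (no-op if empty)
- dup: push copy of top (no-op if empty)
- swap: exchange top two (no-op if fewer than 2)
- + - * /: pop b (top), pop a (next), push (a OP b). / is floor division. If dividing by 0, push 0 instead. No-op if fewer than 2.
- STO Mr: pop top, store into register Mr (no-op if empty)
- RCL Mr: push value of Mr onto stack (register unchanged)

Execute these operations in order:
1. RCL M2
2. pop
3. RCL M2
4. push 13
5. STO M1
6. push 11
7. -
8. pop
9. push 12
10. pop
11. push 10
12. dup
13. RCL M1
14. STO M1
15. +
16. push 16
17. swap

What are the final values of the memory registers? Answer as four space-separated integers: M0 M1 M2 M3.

Answer: 0 13 0 0

Derivation:
After op 1 (RCL M2): stack=[0] mem=[0,0,0,0]
After op 2 (pop): stack=[empty] mem=[0,0,0,0]
After op 3 (RCL M2): stack=[0] mem=[0,0,0,0]
After op 4 (push 13): stack=[0,13] mem=[0,0,0,0]
After op 5 (STO M1): stack=[0] mem=[0,13,0,0]
After op 6 (push 11): stack=[0,11] mem=[0,13,0,0]
After op 7 (-): stack=[-11] mem=[0,13,0,0]
After op 8 (pop): stack=[empty] mem=[0,13,0,0]
After op 9 (push 12): stack=[12] mem=[0,13,0,0]
After op 10 (pop): stack=[empty] mem=[0,13,0,0]
After op 11 (push 10): stack=[10] mem=[0,13,0,0]
After op 12 (dup): stack=[10,10] mem=[0,13,0,0]
After op 13 (RCL M1): stack=[10,10,13] mem=[0,13,0,0]
After op 14 (STO M1): stack=[10,10] mem=[0,13,0,0]
After op 15 (+): stack=[20] mem=[0,13,0,0]
After op 16 (push 16): stack=[20,16] mem=[0,13,0,0]
After op 17 (swap): stack=[16,20] mem=[0,13,0,0]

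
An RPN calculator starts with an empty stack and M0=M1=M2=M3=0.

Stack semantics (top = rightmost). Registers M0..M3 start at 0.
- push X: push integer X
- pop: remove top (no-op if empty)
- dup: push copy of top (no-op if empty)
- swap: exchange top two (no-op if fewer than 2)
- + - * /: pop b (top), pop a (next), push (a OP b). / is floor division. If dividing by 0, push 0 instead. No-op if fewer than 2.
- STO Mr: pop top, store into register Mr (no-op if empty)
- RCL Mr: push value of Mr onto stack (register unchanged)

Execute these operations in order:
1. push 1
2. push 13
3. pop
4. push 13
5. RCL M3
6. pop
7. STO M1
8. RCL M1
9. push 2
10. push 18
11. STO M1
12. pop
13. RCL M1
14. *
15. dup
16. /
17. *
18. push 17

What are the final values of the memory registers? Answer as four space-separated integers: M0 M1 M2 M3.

After op 1 (push 1): stack=[1] mem=[0,0,0,0]
After op 2 (push 13): stack=[1,13] mem=[0,0,0,0]
After op 3 (pop): stack=[1] mem=[0,0,0,0]
After op 4 (push 13): stack=[1,13] mem=[0,0,0,0]
After op 5 (RCL M3): stack=[1,13,0] mem=[0,0,0,0]
After op 6 (pop): stack=[1,13] mem=[0,0,0,0]
After op 7 (STO M1): stack=[1] mem=[0,13,0,0]
After op 8 (RCL M1): stack=[1,13] mem=[0,13,0,0]
After op 9 (push 2): stack=[1,13,2] mem=[0,13,0,0]
After op 10 (push 18): stack=[1,13,2,18] mem=[0,13,0,0]
After op 11 (STO M1): stack=[1,13,2] mem=[0,18,0,0]
After op 12 (pop): stack=[1,13] mem=[0,18,0,0]
After op 13 (RCL M1): stack=[1,13,18] mem=[0,18,0,0]
After op 14 (*): stack=[1,234] mem=[0,18,0,0]
After op 15 (dup): stack=[1,234,234] mem=[0,18,0,0]
After op 16 (/): stack=[1,1] mem=[0,18,0,0]
After op 17 (*): stack=[1] mem=[0,18,0,0]
After op 18 (push 17): stack=[1,17] mem=[0,18,0,0]

Answer: 0 18 0 0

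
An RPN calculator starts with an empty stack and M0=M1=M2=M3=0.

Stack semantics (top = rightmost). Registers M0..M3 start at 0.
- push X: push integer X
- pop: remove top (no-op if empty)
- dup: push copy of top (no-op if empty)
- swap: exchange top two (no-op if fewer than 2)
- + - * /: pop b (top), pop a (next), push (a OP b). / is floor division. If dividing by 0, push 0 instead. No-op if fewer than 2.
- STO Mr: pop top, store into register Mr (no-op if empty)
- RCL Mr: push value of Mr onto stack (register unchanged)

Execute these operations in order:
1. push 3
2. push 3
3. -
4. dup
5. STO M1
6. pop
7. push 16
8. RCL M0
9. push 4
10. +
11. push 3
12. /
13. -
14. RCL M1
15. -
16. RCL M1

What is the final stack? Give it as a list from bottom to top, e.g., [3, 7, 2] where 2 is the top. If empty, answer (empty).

After op 1 (push 3): stack=[3] mem=[0,0,0,0]
After op 2 (push 3): stack=[3,3] mem=[0,0,0,0]
After op 3 (-): stack=[0] mem=[0,0,0,0]
After op 4 (dup): stack=[0,0] mem=[0,0,0,0]
After op 5 (STO M1): stack=[0] mem=[0,0,0,0]
After op 6 (pop): stack=[empty] mem=[0,0,0,0]
After op 7 (push 16): stack=[16] mem=[0,0,0,0]
After op 8 (RCL M0): stack=[16,0] mem=[0,0,0,0]
After op 9 (push 4): stack=[16,0,4] mem=[0,0,0,0]
After op 10 (+): stack=[16,4] mem=[0,0,0,0]
After op 11 (push 3): stack=[16,4,3] mem=[0,0,0,0]
After op 12 (/): stack=[16,1] mem=[0,0,0,0]
After op 13 (-): stack=[15] mem=[0,0,0,0]
After op 14 (RCL M1): stack=[15,0] mem=[0,0,0,0]
After op 15 (-): stack=[15] mem=[0,0,0,0]
After op 16 (RCL M1): stack=[15,0] mem=[0,0,0,0]

Answer: [15, 0]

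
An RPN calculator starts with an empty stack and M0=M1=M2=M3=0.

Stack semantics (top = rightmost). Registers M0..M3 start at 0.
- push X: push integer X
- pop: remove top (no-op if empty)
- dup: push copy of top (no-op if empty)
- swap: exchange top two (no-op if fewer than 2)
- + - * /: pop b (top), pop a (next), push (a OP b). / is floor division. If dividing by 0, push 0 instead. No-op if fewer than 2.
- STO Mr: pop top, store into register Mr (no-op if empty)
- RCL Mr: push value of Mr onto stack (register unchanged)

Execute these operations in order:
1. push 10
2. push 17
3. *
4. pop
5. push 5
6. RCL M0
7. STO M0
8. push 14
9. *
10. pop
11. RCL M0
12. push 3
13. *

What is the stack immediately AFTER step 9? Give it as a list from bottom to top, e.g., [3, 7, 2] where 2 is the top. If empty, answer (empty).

After op 1 (push 10): stack=[10] mem=[0,0,0,0]
After op 2 (push 17): stack=[10,17] mem=[0,0,0,0]
After op 3 (*): stack=[170] mem=[0,0,0,0]
After op 4 (pop): stack=[empty] mem=[0,0,0,0]
After op 5 (push 5): stack=[5] mem=[0,0,0,0]
After op 6 (RCL M0): stack=[5,0] mem=[0,0,0,0]
After op 7 (STO M0): stack=[5] mem=[0,0,0,0]
After op 8 (push 14): stack=[5,14] mem=[0,0,0,0]
After op 9 (*): stack=[70] mem=[0,0,0,0]

[70]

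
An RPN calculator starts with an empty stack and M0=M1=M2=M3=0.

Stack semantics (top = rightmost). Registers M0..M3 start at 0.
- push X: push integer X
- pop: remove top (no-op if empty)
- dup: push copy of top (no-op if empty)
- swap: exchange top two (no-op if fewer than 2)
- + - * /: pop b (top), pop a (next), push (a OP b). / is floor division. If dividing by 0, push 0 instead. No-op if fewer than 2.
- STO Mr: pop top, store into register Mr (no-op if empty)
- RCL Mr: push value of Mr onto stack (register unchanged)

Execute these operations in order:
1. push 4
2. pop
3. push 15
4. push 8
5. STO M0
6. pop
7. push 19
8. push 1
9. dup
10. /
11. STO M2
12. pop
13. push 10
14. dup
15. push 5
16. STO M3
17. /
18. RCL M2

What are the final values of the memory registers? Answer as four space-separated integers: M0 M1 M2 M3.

After op 1 (push 4): stack=[4] mem=[0,0,0,0]
After op 2 (pop): stack=[empty] mem=[0,0,0,0]
After op 3 (push 15): stack=[15] mem=[0,0,0,0]
After op 4 (push 8): stack=[15,8] mem=[0,0,0,0]
After op 5 (STO M0): stack=[15] mem=[8,0,0,0]
After op 6 (pop): stack=[empty] mem=[8,0,0,0]
After op 7 (push 19): stack=[19] mem=[8,0,0,0]
After op 8 (push 1): stack=[19,1] mem=[8,0,0,0]
After op 9 (dup): stack=[19,1,1] mem=[8,0,0,0]
After op 10 (/): stack=[19,1] mem=[8,0,0,0]
After op 11 (STO M2): stack=[19] mem=[8,0,1,0]
After op 12 (pop): stack=[empty] mem=[8,0,1,0]
After op 13 (push 10): stack=[10] mem=[8,0,1,0]
After op 14 (dup): stack=[10,10] mem=[8,0,1,0]
After op 15 (push 5): stack=[10,10,5] mem=[8,0,1,0]
After op 16 (STO M3): stack=[10,10] mem=[8,0,1,5]
After op 17 (/): stack=[1] mem=[8,0,1,5]
After op 18 (RCL M2): stack=[1,1] mem=[8,0,1,5]

Answer: 8 0 1 5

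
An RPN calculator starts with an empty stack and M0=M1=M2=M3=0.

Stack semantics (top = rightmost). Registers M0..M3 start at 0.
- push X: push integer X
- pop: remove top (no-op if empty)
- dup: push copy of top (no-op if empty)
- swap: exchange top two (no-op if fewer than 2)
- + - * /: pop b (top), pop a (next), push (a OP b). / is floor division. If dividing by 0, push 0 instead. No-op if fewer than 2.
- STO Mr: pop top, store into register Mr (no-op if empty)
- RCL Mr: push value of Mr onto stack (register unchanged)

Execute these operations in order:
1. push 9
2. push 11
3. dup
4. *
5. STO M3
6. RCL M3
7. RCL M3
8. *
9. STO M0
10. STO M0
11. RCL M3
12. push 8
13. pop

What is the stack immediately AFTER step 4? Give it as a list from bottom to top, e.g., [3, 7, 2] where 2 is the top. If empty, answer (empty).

After op 1 (push 9): stack=[9] mem=[0,0,0,0]
After op 2 (push 11): stack=[9,11] mem=[0,0,0,0]
After op 3 (dup): stack=[9,11,11] mem=[0,0,0,0]
After op 4 (*): stack=[9,121] mem=[0,0,0,0]

[9, 121]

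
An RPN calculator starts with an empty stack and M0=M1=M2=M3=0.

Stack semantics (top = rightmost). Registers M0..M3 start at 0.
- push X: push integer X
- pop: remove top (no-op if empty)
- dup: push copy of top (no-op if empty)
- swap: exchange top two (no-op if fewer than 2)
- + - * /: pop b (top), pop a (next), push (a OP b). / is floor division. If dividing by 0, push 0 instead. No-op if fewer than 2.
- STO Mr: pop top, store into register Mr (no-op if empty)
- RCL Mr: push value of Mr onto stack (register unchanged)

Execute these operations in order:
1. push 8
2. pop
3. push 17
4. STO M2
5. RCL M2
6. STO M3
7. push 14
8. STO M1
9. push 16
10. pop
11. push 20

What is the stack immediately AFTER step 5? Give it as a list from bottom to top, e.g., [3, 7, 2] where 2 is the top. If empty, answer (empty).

After op 1 (push 8): stack=[8] mem=[0,0,0,0]
After op 2 (pop): stack=[empty] mem=[0,0,0,0]
After op 3 (push 17): stack=[17] mem=[0,0,0,0]
After op 4 (STO M2): stack=[empty] mem=[0,0,17,0]
After op 5 (RCL M2): stack=[17] mem=[0,0,17,0]

[17]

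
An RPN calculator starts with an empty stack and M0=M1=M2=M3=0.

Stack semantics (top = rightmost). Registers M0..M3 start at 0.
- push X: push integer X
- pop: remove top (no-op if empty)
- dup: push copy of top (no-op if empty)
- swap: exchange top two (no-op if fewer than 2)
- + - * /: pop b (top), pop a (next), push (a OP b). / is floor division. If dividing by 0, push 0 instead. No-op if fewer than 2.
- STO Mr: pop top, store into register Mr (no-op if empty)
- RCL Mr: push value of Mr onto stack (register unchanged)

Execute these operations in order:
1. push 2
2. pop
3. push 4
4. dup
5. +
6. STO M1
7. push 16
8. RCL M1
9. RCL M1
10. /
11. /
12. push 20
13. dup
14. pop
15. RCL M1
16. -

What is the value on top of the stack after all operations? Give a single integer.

Answer: 12

Derivation:
After op 1 (push 2): stack=[2] mem=[0,0,0,0]
After op 2 (pop): stack=[empty] mem=[0,0,0,0]
After op 3 (push 4): stack=[4] mem=[0,0,0,0]
After op 4 (dup): stack=[4,4] mem=[0,0,0,0]
After op 5 (+): stack=[8] mem=[0,0,0,0]
After op 6 (STO M1): stack=[empty] mem=[0,8,0,0]
After op 7 (push 16): stack=[16] mem=[0,8,0,0]
After op 8 (RCL M1): stack=[16,8] mem=[0,8,0,0]
After op 9 (RCL M1): stack=[16,8,8] mem=[0,8,0,0]
After op 10 (/): stack=[16,1] mem=[0,8,0,0]
After op 11 (/): stack=[16] mem=[0,8,0,0]
After op 12 (push 20): stack=[16,20] mem=[0,8,0,0]
After op 13 (dup): stack=[16,20,20] mem=[0,8,0,0]
After op 14 (pop): stack=[16,20] mem=[0,8,0,0]
After op 15 (RCL M1): stack=[16,20,8] mem=[0,8,0,0]
After op 16 (-): stack=[16,12] mem=[0,8,0,0]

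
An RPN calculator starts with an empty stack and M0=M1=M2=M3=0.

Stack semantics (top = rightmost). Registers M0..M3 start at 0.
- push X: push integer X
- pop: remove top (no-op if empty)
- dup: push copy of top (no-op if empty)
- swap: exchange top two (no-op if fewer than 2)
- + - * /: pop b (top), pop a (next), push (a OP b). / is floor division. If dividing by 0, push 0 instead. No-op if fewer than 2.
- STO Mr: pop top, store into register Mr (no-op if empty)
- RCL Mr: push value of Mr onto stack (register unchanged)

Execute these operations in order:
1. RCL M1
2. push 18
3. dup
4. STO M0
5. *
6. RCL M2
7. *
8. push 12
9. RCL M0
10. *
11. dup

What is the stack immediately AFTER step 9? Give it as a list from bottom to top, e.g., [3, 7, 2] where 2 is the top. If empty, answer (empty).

After op 1 (RCL M1): stack=[0] mem=[0,0,0,0]
After op 2 (push 18): stack=[0,18] mem=[0,0,0,0]
After op 3 (dup): stack=[0,18,18] mem=[0,0,0,0]
After op 4 (STO M0): stack=[0,18] mem=[18,0,0,0]
After op 5 (*): stack=[0] mem=[18,0,0,0]
After op 6 (RCL M2): stack=[0,0] mem=[18,0,0,0]
After op 7 (*): stack=[0] mem=[18,0,0,0]
After op 8 (push 12): stack=[0,12] mem=[18,0,0,0]
After op 9 (RCL M0): stack=[0,12,18] mem=[18,0,0,0]

[0, 12, 18]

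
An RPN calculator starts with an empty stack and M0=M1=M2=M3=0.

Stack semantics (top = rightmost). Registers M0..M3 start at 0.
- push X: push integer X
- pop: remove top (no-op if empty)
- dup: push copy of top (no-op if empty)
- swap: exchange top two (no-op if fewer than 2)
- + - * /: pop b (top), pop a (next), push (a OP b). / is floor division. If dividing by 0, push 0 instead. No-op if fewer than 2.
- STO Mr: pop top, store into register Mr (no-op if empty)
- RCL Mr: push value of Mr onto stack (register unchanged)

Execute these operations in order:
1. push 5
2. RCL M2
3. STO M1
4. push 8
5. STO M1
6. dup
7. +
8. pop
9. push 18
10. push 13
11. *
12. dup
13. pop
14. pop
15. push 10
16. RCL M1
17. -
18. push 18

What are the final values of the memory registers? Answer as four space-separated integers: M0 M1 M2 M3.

After op 1 (push 5): stack=[5] mem=[0,0,0,0]
After op 2 (RCL M2): stack=[5,0] mem=[0,0,0,0]
After op 3 (STO M1): stack=[5] mem=[0,0,0,0]
After op 4 (push 8): stack=[5,8] mem=[0,0,0,0]
After op 5 (STO M1): stack=[5] mem=[0,8,0,0]
After op 6 (dup): stack=[5,5] mem=[0,8,0,0]
After op 7 (+): stack=[10] mem=[0,8,0,0]
After op 8 (pop): stack=[empty] mem=[0,8,0,0]
After op 9 (push 18): stack=[18] mem=[0,8,0,0]
After op 10 (push 13): stack=[18,13] mem=[0,8,0,0]
After op 11 (*): stack=[234] mem=[0,8,0,0]
After op 12 (dup): stack=[234,234] mem=[0,8,0,0]
After op 13 (pop): stack=[234] mem=[0,8,0,0]
After op 14 (pop): stack=[empty] mem=[0,8,0,0]
After op 15 (push 10): stack=[10] mem=[0,8,0,0]
After op 16 (RCL M1): stack=[10,8] mem=[0,8,0,0]
After op 17 (-): stack=[2] mem=[0,8,0,0]
After op 18 (push 18): stack=[2,18] mem=[0,8,0,0]

Answer: 0 8 0 0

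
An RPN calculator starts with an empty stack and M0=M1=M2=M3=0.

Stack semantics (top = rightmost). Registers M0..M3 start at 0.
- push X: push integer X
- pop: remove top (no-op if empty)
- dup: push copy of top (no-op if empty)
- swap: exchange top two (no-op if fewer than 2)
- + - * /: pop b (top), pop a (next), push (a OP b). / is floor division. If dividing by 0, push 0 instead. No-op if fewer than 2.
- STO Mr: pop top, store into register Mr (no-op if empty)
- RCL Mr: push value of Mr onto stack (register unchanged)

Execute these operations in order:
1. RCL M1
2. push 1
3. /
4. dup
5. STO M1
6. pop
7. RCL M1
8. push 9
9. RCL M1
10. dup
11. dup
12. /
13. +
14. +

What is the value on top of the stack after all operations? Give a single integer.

After op 1 (RCL M1): stack=[0] mem=[0,0,0,0]
After op 2 (push 1): stack=[0,1] mem=[0,0,0,0]
After op 3 (/): stack=[0] mem=[0,0,0,0]
After op 4 (dup): stack=[0,0] mem=[0,0,0,0]
After op 5 (STO M1): stack=[0] mem=[0,0,0,0]
After op 6 (pop): stack=[empty] mem=[0,0,0,0]
After op 7 (RCL M1): stack=[0] mem=[0,0,0,0]
After op 8 (push 9): stack=[0,9] mem=[0,0,0,0]
After op 9 (RCL M1): stack=[0,9,0] mem=[0,0,0,0]
After op 10 (dup): stack=[0,9,0,0] mem=[0,0,0,0]
After op 11 (dup): stack=[0,9,0,0,0] mem=[0,0,0,0]
After op 12 (/): stack=[0,9,0,0] mem=[0,0,0,0]
After op 13 (+): stack=[0,9,0] mem=[0,0,0,0]
After op 14 (+): stack=[0,9] mem=[0,0,0,0]

Answer: 9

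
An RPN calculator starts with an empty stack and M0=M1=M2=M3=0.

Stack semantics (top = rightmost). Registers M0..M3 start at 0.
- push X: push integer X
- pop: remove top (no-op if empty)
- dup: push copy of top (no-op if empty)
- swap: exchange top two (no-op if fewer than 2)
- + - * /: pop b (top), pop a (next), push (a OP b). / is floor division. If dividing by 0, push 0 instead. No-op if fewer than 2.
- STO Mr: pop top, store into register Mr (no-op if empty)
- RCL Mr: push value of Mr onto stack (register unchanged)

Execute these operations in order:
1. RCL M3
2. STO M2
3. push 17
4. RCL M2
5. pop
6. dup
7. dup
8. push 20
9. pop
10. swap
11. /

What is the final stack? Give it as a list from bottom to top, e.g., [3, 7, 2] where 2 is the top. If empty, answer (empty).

Answer: [17, 1]

Derivation:
After op 1 (RCL M3): stack=[0] mem=[0,0,0,0]
After op 2 (STO M2): stack=[empty] mem=[0,0,0,0]
After op 3 (push 17): stack=[17] mem=[0,0,0,0]
After op 4 (RCL M2): stack=[17,0] mem=[0,0,0,0]
After op 5 (pop): stack=[17] mem=[0,0,0,0]
After op 6 (dup): stack=[17,17] mem=[0,0,0,0]
After op 7 (dup): stack=[17,17,17] mem=[0,0,0,0]
After op 8 (push 20): stack=[17,17,17,20] mem=[0,0,0,0]
After op 9 (pop): stack=[17,17,17] mem=[0,0,0,0]
After op 10 (swap): stack=[17,17,17] mem=[0,0,0,0]
After op 11 (/): stack=[17,1] mem=[0,0,0,0]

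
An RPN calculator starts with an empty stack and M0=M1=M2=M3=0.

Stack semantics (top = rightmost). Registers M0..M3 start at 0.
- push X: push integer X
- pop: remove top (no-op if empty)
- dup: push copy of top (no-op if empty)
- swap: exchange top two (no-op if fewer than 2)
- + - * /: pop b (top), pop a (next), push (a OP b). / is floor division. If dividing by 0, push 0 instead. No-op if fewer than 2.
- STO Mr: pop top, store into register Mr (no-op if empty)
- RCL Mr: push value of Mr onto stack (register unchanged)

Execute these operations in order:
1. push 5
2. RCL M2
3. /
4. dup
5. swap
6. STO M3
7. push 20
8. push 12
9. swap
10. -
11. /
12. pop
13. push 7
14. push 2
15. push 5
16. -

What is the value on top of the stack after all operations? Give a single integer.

Answer: -3

Derivation:
After op 1 (push 5): stack=[5] mem=[0,0,0,0]
After op 2 (RCL M2): stack=[5,0] mem=[0,0,0,0]
After op 3 (/): stack=[0] mem=[0,0,0,0]
After op 4 (dup): stack=[0,0] mem=[0,0,0,0]
After op 5 (swap): stack=[0,0] mem=[0,0,0,0]
After op 6 (STO M3): stack=[0] mem=[0,0,0,0]
After op 7 (push 20): stack=[0,20] mem=[0,0,0,0]
After op 8 (push 12): stack=[0,20,12] mem=[0,0,0,0]
After op 9 (swap): stack=[0,12,20] mem=[0,0,0,0]
After op 10 (-): stack=[0,-8] mem=[0,0,0,0]
After op 11 (/): stack=[0] mem=[0,0,0,0]
After op 12 (pop): stack=[empty] mem=[0,0,0,0]
After op 13 (push 7): stack=[7] mem=[0,0,0,0]
After op 14 (push 2): stack=[7,2] mem=[0,0,0,0]
After op 15 (push 5): stack=[7,2,5] mem=[0,0,0,0]
After op 16 (-): stack=[7,-3] mem=[0,0,0,0]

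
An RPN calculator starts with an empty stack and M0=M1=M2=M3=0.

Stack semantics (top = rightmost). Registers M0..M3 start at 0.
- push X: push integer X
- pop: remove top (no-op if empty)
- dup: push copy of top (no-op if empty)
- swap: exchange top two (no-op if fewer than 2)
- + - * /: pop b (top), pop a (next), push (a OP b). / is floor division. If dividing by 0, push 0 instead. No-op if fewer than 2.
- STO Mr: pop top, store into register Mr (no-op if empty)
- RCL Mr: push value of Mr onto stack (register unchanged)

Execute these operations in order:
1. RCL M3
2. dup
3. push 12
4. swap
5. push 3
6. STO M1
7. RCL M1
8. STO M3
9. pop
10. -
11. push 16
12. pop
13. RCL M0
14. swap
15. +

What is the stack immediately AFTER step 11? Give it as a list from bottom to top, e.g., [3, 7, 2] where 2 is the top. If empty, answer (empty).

After op 1 (RCL M3): stack=[0] mem=[0,0,0,0]
After op 2 (dup): stack=[0,0] mem=[0,0,0,0]
After op 3 (push 12): stack=[0,0,12] mem=[0,0,0,0]
After op 4 (swap): stack=[0,12,0] mem=[0,0,0,0]
After op 5 (push 3): stack=[0,12,0,3] mem=[0,0,0,0]
After op 6 (STO M1): stack=[0,12,0] mem=[0,3,0,0]
After op 7 (RCL M1): stack=[0,12,0,3] mem=[0,3,0,0]
After op 8 (STO M3): stack=[0,12,0] mem=[0,3,0,3]
After op 9 (pop): stack=[0,12] mem=[0,3,0,3]
After op 10 (-): stack=[-12] mem=[0,3,0,3]
After op 11 (push 16): stack=[-12,16] mem=[0,3,0,3]

[-12, 16]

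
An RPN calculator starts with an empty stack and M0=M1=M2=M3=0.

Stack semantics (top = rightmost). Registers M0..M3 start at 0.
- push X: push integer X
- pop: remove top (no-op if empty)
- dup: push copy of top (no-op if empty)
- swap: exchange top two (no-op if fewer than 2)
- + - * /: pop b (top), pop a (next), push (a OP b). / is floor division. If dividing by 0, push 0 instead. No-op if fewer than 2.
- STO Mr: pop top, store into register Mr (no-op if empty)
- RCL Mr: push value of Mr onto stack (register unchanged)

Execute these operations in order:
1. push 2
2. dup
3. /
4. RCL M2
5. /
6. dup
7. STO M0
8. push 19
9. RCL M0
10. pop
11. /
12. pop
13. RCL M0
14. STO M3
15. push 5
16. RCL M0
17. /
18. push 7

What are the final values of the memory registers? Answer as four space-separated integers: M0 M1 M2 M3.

After op 1 (push 2): stack=[2] mem=[0,0,0,0]
After op 2 (dup): stack=[2,2] mem=[0,0,0,0]
After op 3 (/): stack=[1] mem=[0,0,0,0]
After op 4 (RCL M2): stack=[1,0] mem=[0,0,0,0]
After op 5 (/): stack=[0] mem=[0,0,0,0]
After op 6 (dup): stack=[0,0] mem=[0,0,0,0]
After op 7 (STO M0): stack=[0] mem=[0,0,0,0]
After op 8 (push 19): stack=[0,19] mem=[0,0,0,0]
After op 9 (RCL M0): stack=[0,19,0] mem=[0,0,0,0]
After op 10 (pop): stack=[0,19] mem=[0,0,0,0]
After op 11 (/): stack=[0] mem=[0,0,0,0]
After op 12 (pop): stack=[empty] mem=[0,0,0,0]
After op 13 (RCL M0): stack=[0] mem=[0,0,0,0]
After op 14 (STO M3): stack=[empty] mem=[0,0,0,0]
After op 15 (push 5): stack=[5] mem=[0,0,0,0]
After op 16 (RCL M0): stack=[5,0] mem=[0,0,0,0]
After op 17 (/): stack=[0] mem=[0,0,0,0]
After op 18 (push 7): stack=[0,7] mem=[0,0,0,0]

Answer: 0 0 0 0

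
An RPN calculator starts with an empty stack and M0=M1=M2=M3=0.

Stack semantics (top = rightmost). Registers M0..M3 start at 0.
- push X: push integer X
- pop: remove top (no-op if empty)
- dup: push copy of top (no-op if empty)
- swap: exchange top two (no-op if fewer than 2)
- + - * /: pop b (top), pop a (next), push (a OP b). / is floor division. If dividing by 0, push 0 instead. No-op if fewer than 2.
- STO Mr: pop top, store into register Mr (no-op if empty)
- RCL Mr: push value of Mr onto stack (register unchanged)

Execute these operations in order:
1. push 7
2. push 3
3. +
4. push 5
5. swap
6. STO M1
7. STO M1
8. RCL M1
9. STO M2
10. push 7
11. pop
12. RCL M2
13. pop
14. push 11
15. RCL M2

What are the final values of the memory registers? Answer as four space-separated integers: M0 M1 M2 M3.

After op 1 (push 7): stack=[7] mem=[0,0,0,0]
After op 2 (push 3): stack=[7,3] mem=[0,0,0,0]
After op 3 (+): stack=[10] mem=[0,0,0,0]
After op 4 (push 5): stack=[10,5] mem=[0,0,0,0]
After op 5 (swap): stack=[5,10] mem=[0,0,0,0]
After op 6 (STO M1): stack=[5] mem=[0,10,0,0]
After op 7 (STO M1): stack=[empty] mem=[0,5,0,0]
After op 8 (RCL M1): stack=[5] mem=[0,5,0,0]
After op 9 (STO M2): stack=[empty] mem=[0,5,5,0]
After op 10 (push 7): stack=[7] mem=[0,5,5,0]
After op 11 (pop): stack=[empty] mem=[0,5,5,0]
After op 12 (RCL M2): stack=[5] mem=[0,5,5,0]
After op 13 (pop): stack=[empty] mem=[0,5,5,0]
After op 14 (push 11): stack=[11] mem=[0,5,5,0]
After op 15 (RCL M2): stack=[11,5] mem=[0,5,5,0]

Answer: 0 5 5 0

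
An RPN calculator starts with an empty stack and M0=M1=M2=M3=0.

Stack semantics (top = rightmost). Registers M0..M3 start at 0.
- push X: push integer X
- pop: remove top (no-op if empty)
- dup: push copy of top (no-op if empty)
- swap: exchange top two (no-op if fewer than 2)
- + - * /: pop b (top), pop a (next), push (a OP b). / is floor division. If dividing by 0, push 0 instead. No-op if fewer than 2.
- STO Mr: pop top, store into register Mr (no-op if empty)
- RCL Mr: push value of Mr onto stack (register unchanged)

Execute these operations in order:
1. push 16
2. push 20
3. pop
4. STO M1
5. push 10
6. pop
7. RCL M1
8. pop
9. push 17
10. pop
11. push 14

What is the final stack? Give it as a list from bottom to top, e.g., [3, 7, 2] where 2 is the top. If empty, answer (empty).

Answer: [14]

Derivation:
After op 1 (push 16): stack=[16] mem=[0,0,0,0]
After op 2 (push 20): stack=[16,20] mem=[0,0,0,0]
After op 3 (pop): stack=[16] mem=[0,0,0,0]
After op 4 (STO M1): stack=[empty] mem=[0,16,0,0]
After op 5 (push 10): stack=[10] mem=[0,16,0,0]
After op 6 (pop): stack=[empty] mem=[0,16,0,0]
After op 7 (RCL M1): stack=[16] mem=[0,16,0,0]
After op 8 (pop): stack=[empty] mem=[0,16,0,0]
After op 9 (push 17): stack=[17] mem=[0,16,0,0]
After op 10 (pop): stack=[empty] mem=[0,16,0,0]
After op 11 (push 14): stack=[14] mem=[0,16,0,0]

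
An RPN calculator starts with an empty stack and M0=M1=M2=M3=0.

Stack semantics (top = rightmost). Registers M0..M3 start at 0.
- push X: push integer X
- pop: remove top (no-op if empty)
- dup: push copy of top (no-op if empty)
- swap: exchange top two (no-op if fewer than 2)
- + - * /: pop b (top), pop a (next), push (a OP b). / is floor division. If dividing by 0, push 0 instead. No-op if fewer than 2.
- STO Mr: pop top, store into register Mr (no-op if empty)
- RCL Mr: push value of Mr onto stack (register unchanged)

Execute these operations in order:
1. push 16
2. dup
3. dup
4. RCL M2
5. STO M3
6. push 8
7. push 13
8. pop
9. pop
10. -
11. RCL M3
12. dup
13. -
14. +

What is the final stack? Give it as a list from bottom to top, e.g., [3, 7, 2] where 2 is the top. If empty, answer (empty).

After op 1 (push 16): stack=[16] mem=[0,0,0,0]
After op 2 (dup): stack=[16,16] mem=[0,0,0,0]
After op 3 (dup): stack=[16,16,16] mem=[0,0,0,0]
After op 4 (RCL M2): stack=[16,16,16,0] mem=[0,0,0,0]
After op 5 (STO M3): stack=[16,16,16] mem=[0,0,0,0]
After op 6 (push 8): stack=[16,16,16,8] mem=[0,0,0,0]
After op 7 (push 13): stack=[16,16,16,8,13] mem=[0,0,0,0]
After op 8 (pop): stack=[16,16,16,8] mem=[0,0,0,0]
After op 9 (pop): stack=[16,16,16] mem=[0,0,0,0]
After op 10 (-): stack=[16,0] mem=[0,0,0,0]
After op 11 (RCL M3): stack=[16,0,0] mem=[0,0,0,0]
After op 12 (dup): stack=[16,0,0,0] mem=[0,0,0,0]
After op 13 (-): stack=[16,0,0] mem=[0,0,0,0]
After op 14 (+): stack=[16,0] mem=[0,0,0,0]

Answer: [16, 0]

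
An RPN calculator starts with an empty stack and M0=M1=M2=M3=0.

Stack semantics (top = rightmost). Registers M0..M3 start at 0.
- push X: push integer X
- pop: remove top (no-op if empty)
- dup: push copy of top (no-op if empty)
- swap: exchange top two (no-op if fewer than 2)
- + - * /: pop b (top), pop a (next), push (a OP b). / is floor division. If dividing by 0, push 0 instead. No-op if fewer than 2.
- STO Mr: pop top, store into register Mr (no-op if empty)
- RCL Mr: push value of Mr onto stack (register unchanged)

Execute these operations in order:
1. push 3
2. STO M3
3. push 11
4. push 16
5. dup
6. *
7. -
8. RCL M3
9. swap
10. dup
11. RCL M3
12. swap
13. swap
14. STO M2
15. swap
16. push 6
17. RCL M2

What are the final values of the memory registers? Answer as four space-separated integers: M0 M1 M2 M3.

After op 1 (push 3): stack=[3] mem=[0,0,0,0]
After op 2 (STO M3): stack=[empty] mem=[0,0,0,3]
After op 3 (push 11): stack=[11] mem=[0,0,0,3]
After op 4 (push 16): stack=[11,16] mem=[0,0,0,3]
After op 5 (dup): stack=[11,16,16] mem=[0,0,0,3]
After op 6 (*): stack=[11,256] mem=[0,0,0,3]
After op 7 (-): stack=[-245] mem=[0,0,0,3]
After op 8 (RCL M3): stack=[-245,3] mem=[0,0,0,3]
After op 9 (swap): stack=[3,-245] mem=[0,0,0,3]
After op 10 (dup): stack=[3,-245,-245] mem=[0,0,0,3]
After op 11 (RCL M3): stack=[3,-245,-245,3] mem=[0,0,0,3]
After op 12 (swap): stack=[3,-245,3,-245] mem=[0,0,0,3]
After op 13 (swap): stack=[3,-245,-245,3] mem=[0,0,0,3]
After op 14 (STO M2): stack=[3,-245,-245] mem=[0,0,3,3]
After op 15 (swap): stack=[3,-245,-245] mem=[0,0,3,3]
After op 16 (push 6): stack=[3,-245,-245,6] mem=[0,0,3,3]
After op 17 (RCL M2): stack=[3,-245,-245,6,3] mem=[0,0,3,3]

Answer: 0 0 3 3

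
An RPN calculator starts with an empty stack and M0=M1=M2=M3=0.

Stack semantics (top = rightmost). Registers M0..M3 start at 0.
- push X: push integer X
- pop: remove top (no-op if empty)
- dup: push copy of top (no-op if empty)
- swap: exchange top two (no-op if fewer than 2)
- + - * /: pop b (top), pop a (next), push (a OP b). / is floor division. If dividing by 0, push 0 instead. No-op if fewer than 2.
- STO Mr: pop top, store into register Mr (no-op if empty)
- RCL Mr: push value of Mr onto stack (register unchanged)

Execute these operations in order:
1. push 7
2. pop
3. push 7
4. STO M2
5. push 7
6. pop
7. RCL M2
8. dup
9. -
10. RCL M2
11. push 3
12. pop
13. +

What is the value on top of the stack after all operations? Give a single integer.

After op 1 (push 7): stack=[7] mem=[0,0,0,0]
After op 2 (pop): stack=[empty] mem=[0,0,0,0]
After op 3 (push 7): stack=[7] mem=[0,0,0,0]
After op 4 (STO M2): stack=[empty] mem=[0,0,7,0]
After op 5 (push 7): stack=[7] mem=[0,0,7,0]
After op 6 (pop): stack=[empty] mem=[0,0,7,0]
After op 7 (RCL M2): stack=[7] mem=[0,0,7,0]
After op 8 (dup): stack=[7,7] mem=[0,0,7,0]
After op 9 (-): stack=[0] mem=[0,0,7,0]
After op 10 (RCL M2): stack=[0,7] mem=[0,0,7,0]
After op 11 (push 3): stack=[0,7,3] mem=[0,0,7,0]
After op 12 (pop): stack=[0,7] mem=[0,0,7,0]
After op 13 (+): stack=[7] mem=[0,0,7,0]

Answer: 7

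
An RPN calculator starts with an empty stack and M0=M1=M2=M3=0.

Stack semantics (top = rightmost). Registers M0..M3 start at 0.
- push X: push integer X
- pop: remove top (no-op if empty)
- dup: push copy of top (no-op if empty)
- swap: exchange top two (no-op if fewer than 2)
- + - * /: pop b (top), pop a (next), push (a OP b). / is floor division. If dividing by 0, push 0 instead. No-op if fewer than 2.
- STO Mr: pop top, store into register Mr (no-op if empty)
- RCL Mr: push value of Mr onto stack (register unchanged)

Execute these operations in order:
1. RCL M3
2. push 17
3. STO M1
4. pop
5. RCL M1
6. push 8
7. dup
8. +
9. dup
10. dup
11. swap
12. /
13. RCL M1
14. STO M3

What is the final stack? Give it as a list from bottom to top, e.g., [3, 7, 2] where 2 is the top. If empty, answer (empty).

Answer: [17, 16, 1]

Derivation:
After op 1 (RCL M3): stack=[0] mem=[0,0,0,0]
After op 2 (push 17): stack=[0,17] mem=[0,0,0,0]
After op 3 (STO M1): stack=[0] mem=[0,17,0,0]
After op 4 (pop): stack=[empty] mem=[0,17,0,0]
After op 5 (RCL M1): stack=[17] mem=[0,17,0,0]
After op 6 (push 8): stack=[17,8] mem=[0,17,0,0]
After op 7 (dup): stack=[17,8,8] mem=[0,17,0,0]
After op 8 (+): stack=[17,16] mem=[0,17,0,0]
After op 9 (dup): stack=[17,16,16] mem=[0,17,0,0]
After op 10 (dup): stack=[17,16,16,16] mem=[0,17,0,0]
After op 11 (swap): stack=[17,16,16,16] mem=[0,17,0,0]
After op 12 (/): stack=[17,16,1] mem=[0,17,0,0]
After op 13 (RCL M1): stack=[17,16,1,17] mem=[0,17,0,0]
After op 14 (STO M3): stack=[17,16,1] mem=[0,17,0,17]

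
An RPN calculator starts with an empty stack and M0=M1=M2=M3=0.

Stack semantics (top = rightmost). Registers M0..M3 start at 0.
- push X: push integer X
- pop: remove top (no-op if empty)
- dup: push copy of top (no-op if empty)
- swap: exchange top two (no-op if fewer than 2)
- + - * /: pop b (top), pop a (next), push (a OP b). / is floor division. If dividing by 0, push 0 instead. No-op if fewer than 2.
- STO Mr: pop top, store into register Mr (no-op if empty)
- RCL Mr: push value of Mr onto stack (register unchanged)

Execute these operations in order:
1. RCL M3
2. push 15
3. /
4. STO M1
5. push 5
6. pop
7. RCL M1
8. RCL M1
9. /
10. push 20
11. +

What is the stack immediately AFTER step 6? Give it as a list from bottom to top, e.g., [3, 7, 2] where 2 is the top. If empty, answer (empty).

After op 1 (RCL M3): stack=[0] mem=[0,0,0,0]
After op 2 (push 15): stack=[0,15] mem=[0,0,0,0]
After op 3 (/): stack=[0] mem=[0,0,0,0]
After op 4 (STO M1): stack=[empty] mem=[0,0,0,0]
After op 5 (push 5): stack=[5] mem=[0,0,0,0]
After op 6 (pop): stack=[empty] mem=[0,0,0,0]

(empty)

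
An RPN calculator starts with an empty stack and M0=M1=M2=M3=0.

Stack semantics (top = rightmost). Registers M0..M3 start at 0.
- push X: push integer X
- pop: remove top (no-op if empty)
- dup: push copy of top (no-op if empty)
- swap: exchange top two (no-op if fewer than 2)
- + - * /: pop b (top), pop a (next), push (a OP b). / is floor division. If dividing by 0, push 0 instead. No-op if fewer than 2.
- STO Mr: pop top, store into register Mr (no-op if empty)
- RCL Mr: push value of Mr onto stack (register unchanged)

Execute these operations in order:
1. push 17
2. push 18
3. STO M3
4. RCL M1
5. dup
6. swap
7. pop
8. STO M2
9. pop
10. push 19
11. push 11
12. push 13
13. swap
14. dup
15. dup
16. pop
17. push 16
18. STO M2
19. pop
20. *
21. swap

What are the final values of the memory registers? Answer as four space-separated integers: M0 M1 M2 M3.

After op 1 (push 17): stack=[17] mem=[0,0,0,0]
After op 2 (push 18): stack=[17,18] mem=[0,0,0,0]
After op 3 (STO M3): stack=[17] mem=[0,0,0,18]
After op 4 (RCL M1): stack=[17,0] mem=[0,0,0,18]
After op 5 (dup): stack=[17,0,0] mem=[0,0,0,18]
After op 6 (swap): stack=[17,0,0] mem=[0,0,0,18]
After op 7 (pop): stack=[17,0] mem=[0,0,0,18]
After op 8 (STO M2): stack=[17] mem=[0,0,0,18]
After op 9 (pop): stack=[empty] mem=[0,0,0,18]
After op 10 (push 19): stack=[19] mem=[0,0,0,18]
After op 11 (push 11): stack=[19,11] mem=[0,0,0,18]
After op 12 (push 13): stack=[19,11,13] mem=[0,0,0,18]
After op 13 (swap): stack=[19,13,11] mem=[0,0,0,18]
After op 14 (dup): stack=[19,13,11,11] mem=[0,0,0,18]
After op 15 (dup): stack=[19,13,11,11,11] mem=[0,0,0,18]
After op 16 (pop): stack=[19,13,11,11] mem=[0,0,0,18]
After op 17 (push 16): stack=[19,13,11,11,16] mem=[0,0,0,18]
After op 18 (STO M2): stack=[19,13,11,11] mem=[0,0,16,18]
After op 19 (pop): stack=[19,13,11] mem=[0,0,16,18]
After op 20 (*): stack=[19,143] mem=[0,0,16,18]
After op 21 (swap): stack=[143,19] mem=[0,0,16,18]

Answer: 0 0 16 18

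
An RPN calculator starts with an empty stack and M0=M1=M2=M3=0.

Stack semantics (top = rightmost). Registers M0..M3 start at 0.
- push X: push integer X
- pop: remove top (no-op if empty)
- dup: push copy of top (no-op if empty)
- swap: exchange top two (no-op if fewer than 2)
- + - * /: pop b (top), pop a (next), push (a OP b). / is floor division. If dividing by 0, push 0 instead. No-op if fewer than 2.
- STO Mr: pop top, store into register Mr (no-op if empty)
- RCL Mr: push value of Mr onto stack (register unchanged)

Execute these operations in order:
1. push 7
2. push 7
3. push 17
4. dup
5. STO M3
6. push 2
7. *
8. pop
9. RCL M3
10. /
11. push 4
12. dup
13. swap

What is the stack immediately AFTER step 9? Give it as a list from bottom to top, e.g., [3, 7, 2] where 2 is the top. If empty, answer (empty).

After op 1 (push 7): stack=[7] mem=[0,0,0,0]
After op 2 (push 7): stack=[7,7] mem=[0,0,0,0]
After op 3 (push 17): stack=[7,7,17] mem=[0,0,0,0]
After op 4 (dup): stack=[7,7,17,17] mem=[0,0,0,0]
After op 5 (STO M3): stack=[7,7,17] mem=[0,0,0,17]
After op 6 (push 2): stack=[7,7,17,2] mem=[0,0,0,17]
After op 7 (*): stack=[7,7,34] mem=[0,0,0,17]
After op 8 (pop): stack=[7,7] mem=[0,0,0,17]
After op 9 (RCL M3): stack=[7,7,17] mem=[0,0,0,17]

[7, 7, 17]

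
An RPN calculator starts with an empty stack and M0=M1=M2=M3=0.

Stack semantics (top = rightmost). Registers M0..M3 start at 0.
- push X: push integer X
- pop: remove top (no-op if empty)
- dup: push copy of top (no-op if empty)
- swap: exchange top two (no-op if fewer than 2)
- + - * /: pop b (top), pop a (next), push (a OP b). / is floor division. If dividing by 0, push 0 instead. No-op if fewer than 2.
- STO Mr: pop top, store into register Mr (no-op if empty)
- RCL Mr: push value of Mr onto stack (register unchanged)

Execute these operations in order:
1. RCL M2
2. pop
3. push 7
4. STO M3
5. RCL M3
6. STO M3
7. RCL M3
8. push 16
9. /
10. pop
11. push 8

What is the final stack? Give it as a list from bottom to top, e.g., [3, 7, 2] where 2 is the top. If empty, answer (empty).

After op 1 (RCL M2): stack=[0] mem=[0,0,0,0]
After op 2 (pop): stack=[empty] mem=[0,0,0,0]
After op 3 (push 7): stack=[7] mem=[0,0,0,0]
After op 4 (STO M3): stack=[empty] mem=[0,0,0,7]
After op 5 (RCL M3): stack=[7] mem=[0,0,0,7]
After op 6 (STO M3): stack=[empty] mem=[0,0,0,7]
After op 7 (RCL M3): stack=[7] mem=[0,0,0,7]
After op 8 (push 16): stack=[7,16] mem=[0,0,0,7]
After op 9 (/): stack=[0] mem=[0,0,0,7]
After op 10 (pop): stack=[empty] mem=[0,0,0,7]
After op 11 (push 8): stack=[8] mem=[0,0,0,7]

Answer: [8]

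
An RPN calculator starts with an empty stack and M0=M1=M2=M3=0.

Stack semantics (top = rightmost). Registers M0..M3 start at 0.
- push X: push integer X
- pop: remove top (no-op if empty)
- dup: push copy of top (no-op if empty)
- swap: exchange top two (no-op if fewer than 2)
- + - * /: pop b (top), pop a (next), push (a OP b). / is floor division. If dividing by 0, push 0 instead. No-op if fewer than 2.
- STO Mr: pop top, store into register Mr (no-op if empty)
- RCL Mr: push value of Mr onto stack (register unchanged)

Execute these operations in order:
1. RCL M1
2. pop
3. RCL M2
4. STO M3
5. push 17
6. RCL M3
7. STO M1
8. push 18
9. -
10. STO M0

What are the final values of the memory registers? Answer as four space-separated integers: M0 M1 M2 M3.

Answer: -1 0 0 0

Derivation:
After op 1 (RCL M1): stack=[0] mem=[0,0,0,0]
After op 2 (pop): stack=[empty] mem=[0,0,0,0]
After op 3 (RCL M2): stack=[0] mem=[0,0,0,0]
After op 4 (STO M3): stack=[empty] mem=[0,0,0,0]
After op 5 (push 17): stack=[17] mem=[0,0,0,0]
After op 6 (RCL M3): stack=[17,0] mem=[0,0,0,0]
After op 7 (STO M1): stack=[17] mem=[0,0,0,0]
After op 8 (push 18): stack=[17,18] mem=[0,0,0,0]
After op 9 (-): stack=[-1] mem=[0,0,0,0]
After op 10 (STO M0): stack=[empty] mem=[-1,0,0,0]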